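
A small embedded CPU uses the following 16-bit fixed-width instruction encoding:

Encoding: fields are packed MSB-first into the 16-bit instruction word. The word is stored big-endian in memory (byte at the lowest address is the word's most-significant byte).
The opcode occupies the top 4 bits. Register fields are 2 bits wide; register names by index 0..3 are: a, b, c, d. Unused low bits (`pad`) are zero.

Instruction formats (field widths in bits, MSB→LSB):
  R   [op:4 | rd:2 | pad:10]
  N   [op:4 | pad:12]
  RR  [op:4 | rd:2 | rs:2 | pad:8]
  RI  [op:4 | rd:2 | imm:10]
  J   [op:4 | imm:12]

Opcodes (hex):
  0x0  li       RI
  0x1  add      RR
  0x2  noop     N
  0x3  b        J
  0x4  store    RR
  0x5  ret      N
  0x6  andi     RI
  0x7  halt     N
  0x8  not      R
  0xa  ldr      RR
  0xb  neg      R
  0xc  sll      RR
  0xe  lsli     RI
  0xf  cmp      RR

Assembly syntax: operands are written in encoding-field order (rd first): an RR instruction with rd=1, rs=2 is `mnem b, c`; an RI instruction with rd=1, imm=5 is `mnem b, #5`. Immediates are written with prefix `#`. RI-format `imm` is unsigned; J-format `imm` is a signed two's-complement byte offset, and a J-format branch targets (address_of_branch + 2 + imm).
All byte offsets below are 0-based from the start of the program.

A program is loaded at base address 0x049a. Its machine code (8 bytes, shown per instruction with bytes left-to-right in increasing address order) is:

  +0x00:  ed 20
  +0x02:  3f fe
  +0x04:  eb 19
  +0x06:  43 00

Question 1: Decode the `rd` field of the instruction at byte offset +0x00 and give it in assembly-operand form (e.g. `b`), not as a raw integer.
off 0x00: read ed 20 as big → 0xed20
  top 4b → 0xe → lsli [RI]
  rd@[11:10]=0x3 ⇒ d
  imm@[9:0]=0x120 ⇒ #288

d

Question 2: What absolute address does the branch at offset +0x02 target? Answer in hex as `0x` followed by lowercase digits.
0x049c

[02] 3f fe → 0x3ffe
  top 4b → 0x3 → b [J]
  [11:0] imm=4094 (s12→-2) = #-2
  target = base 0x049a + off 0x02 + 2 + imm -2 = 0x049c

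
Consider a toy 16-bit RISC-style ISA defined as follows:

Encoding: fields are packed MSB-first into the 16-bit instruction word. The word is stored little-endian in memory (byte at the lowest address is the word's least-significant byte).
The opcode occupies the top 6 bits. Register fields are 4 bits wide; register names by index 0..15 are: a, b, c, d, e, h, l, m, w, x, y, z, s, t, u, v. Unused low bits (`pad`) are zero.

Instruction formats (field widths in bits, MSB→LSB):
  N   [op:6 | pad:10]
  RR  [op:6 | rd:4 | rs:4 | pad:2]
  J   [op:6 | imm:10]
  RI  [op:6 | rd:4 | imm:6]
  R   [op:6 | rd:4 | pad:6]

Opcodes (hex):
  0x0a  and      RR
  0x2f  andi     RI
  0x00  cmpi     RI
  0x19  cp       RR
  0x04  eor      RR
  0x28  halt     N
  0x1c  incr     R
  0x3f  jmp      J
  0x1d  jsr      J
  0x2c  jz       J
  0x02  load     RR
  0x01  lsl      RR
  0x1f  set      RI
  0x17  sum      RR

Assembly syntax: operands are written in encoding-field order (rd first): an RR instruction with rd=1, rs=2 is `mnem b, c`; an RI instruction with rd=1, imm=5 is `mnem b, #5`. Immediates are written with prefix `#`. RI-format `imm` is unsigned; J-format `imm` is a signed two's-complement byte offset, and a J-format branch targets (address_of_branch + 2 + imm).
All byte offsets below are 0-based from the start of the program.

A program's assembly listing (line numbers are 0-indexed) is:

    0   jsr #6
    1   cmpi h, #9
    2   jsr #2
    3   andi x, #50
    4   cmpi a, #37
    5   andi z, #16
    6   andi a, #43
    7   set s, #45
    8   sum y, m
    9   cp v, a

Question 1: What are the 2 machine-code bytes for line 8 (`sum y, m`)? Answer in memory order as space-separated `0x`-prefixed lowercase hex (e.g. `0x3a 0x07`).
line 8 (sum): pack op=0x17:6|rd=10:4|rs=7:4|pad=0:2 = 0x5e9c; little→ 9c 5e

0x9c 0x5e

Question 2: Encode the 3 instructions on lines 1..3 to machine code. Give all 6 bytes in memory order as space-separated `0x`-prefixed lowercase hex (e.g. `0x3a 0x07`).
0x49 0x01 0x02 0x74 0x72 0xbe

L1: cmpi op=0x0:6|rd=5:4|imm=9:6 ⇒ 0x0149 ⇒ little 49 01
L2: jsr op=0x1d:6|imm=2:10 ⇒ 0x7402 ⇒ little 02 74
L3: andi op=0x2f:6|rd=9:4|imm=50:6 ⇒ 0xbe72 ⇒ little 72 be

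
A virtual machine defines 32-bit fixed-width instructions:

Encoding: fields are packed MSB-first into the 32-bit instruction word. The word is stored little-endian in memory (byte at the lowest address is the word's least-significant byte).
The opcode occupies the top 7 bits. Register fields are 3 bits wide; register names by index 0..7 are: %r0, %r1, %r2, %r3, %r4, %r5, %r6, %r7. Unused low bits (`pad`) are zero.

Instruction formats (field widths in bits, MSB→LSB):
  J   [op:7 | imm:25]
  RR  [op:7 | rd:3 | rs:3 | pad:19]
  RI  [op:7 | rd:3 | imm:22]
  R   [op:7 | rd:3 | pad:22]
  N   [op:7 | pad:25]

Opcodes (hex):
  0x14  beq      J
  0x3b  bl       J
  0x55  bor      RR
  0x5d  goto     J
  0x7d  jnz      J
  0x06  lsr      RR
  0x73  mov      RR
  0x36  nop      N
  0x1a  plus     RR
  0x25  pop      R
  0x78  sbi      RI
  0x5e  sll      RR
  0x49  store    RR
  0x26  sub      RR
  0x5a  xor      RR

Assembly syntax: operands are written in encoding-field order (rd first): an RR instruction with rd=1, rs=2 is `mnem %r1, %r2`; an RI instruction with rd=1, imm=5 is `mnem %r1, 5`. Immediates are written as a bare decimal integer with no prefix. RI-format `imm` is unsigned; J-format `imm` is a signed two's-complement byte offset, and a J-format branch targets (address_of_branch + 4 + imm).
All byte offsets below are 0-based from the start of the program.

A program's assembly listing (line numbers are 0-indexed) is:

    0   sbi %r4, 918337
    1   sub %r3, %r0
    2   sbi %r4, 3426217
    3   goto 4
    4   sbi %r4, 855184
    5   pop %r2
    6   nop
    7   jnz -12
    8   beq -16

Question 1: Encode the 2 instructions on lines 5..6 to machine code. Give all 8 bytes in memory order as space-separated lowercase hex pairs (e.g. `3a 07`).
00 00 80 4a 00 00 00 6c

line 5 (pop): pack op=0x25:7|rd=2:3|pad=0:22 = 0x4a800000; little→ 00 00 80 4a
line 6 (nop): pack op=0x36:7|pad=0:25 = 0x6c000000; little→ 00 00 00 6c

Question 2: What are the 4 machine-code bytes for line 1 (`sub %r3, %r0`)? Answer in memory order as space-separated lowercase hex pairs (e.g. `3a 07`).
1. sub fields op=0x26:7|rd=3:3|rs=0:3|pad=0:19 → word 4cc00000h → 00 00 c0 4c

00 00 c0 4c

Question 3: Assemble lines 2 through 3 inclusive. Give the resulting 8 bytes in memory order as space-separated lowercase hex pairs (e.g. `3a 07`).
a9 47 34 f1 04 00 00 ba

line 2 (sbi): pack op=0x78:7|rd=4:3|imm=3426217:22 = 0xf13447a9; little→ a9 47 34 f1
line 3 (goto): pack op=0x5d:7|imm=4:25 = 0xba000004; little→ 04 00 00 ba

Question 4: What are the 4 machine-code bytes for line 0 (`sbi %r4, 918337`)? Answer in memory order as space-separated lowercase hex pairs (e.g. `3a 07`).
41 03 0e f1

0. sbi fields op=0x78:7|rd=4:3|imm=918337:22 → word f10e0341h → 41 03 0e f1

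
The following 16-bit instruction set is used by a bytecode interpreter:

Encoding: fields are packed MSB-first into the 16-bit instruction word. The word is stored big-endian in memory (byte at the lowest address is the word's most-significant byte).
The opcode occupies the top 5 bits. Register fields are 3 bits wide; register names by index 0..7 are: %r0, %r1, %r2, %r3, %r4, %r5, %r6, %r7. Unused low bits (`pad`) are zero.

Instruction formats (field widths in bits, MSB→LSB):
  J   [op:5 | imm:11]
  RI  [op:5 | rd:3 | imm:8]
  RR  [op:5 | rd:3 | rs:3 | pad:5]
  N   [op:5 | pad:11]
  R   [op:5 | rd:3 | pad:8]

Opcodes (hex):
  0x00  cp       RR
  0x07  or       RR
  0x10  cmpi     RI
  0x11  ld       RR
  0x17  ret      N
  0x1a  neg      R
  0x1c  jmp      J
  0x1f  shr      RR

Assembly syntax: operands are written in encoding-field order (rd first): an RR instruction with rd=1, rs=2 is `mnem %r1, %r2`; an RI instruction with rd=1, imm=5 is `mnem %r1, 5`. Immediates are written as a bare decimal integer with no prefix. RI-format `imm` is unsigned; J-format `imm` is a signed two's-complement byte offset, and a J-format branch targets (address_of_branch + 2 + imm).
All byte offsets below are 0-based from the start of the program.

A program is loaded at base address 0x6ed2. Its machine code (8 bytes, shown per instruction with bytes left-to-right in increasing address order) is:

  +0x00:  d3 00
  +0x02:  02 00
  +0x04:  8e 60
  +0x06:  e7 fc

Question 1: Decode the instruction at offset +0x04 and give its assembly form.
@+04  big-endian(8e 60) = 0x8e60
  op=0x8e60>>11=0x11 ⇒ ld (RR)
  rd: (w>>8)&0x7=0x6 → %r6
  rs: (w>>5)&0x7=0x3 → %r3

ld %r6, %r3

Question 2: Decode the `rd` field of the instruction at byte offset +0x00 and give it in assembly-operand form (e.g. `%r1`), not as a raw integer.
+0x00: d3 00 ⇒ word 0xd300 (big)
  opcode bits[15:11]=0x1a: neg/R
  [10:8] rd=3 = %r3

%r3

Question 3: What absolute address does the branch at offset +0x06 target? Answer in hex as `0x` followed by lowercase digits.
+0x06: e7 fc ⇒ word 0xe7fc (big)
  top 5b → 0x1c → jmp [J]
  imm@[10:0]=0x7fc (s11→-4) ⇒ -4
  target = base 0x6ed2 + off 0x06 + 2 + imm -4 = 0x6ed6

0x6ed6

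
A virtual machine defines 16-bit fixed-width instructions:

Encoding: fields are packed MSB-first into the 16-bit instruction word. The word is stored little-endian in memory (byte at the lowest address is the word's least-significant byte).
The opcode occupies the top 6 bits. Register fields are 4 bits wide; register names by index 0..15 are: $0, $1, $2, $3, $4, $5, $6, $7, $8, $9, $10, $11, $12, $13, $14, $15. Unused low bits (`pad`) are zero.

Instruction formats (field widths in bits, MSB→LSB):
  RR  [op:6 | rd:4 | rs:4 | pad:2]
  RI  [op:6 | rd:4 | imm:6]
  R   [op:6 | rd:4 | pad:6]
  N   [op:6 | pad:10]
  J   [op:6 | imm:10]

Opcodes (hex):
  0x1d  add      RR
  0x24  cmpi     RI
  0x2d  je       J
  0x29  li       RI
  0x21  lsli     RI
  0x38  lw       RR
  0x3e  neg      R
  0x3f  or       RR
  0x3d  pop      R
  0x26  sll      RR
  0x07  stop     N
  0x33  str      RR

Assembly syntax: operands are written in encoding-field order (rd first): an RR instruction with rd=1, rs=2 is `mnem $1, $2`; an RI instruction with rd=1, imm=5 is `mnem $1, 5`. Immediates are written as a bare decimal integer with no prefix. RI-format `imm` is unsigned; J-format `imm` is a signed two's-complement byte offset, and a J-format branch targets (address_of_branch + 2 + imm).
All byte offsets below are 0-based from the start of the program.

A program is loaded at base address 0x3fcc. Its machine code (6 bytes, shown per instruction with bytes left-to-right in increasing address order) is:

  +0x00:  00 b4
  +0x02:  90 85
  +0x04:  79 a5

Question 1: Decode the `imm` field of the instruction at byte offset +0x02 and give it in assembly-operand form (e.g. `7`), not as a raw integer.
16

off 0x02: read 90 85 as little → 0x8590
  op=0x8590>>10=0x21 ⇒ lsli (RI)
  rd: (w>>6)&0xf=0x6 → $6
  imm: (w>>0)&0x3f=0x10 → 16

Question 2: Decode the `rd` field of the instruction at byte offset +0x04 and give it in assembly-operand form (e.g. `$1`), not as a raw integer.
@+04  little-endian(79 a5) = 0xa579
  opcode bits[15:10]=0x29: li/RI
  rd: (w>>6)&0xf=0x5 → $5
  imm: (w>>0)&0x3f=0x39 → 57

$5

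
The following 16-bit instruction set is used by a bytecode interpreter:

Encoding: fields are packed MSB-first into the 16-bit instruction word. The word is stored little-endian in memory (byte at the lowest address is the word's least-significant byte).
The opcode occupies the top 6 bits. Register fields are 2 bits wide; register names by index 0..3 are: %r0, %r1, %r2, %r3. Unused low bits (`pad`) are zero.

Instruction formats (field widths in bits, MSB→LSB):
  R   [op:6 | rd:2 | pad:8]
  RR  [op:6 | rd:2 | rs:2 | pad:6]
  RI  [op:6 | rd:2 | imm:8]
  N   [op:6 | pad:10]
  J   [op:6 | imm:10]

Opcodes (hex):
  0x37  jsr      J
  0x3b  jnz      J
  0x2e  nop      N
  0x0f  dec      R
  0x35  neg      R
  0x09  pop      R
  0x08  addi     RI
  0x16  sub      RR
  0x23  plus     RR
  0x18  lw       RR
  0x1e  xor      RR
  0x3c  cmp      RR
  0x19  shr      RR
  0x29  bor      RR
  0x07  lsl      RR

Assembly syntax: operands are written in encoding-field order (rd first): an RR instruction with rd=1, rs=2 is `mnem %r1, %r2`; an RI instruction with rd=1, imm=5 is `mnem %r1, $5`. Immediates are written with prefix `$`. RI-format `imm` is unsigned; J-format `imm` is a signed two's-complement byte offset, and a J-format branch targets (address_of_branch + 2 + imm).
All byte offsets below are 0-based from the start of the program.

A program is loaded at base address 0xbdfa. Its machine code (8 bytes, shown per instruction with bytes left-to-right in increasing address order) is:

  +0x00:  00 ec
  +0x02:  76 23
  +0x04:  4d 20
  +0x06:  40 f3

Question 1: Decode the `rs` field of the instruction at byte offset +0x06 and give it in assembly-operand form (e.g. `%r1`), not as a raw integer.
off 0x06: read 40 f3 as little → 0xf340
  opcode bits[15:10]=0x3c: cmp/RR
  [9:8] rd=3 = %r3
  [7:6] rs=1 = %r1

%r1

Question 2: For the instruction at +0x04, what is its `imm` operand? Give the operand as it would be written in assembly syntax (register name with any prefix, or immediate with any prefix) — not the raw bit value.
$77

@+04  little-endian(4d 20) = 0x204d
  opcode bits[15:10]=0x8: addi/RI
  rd@[9:8]=0x0 ⇒ %r0
  imm@[7:0]=0x4d ⇒ $77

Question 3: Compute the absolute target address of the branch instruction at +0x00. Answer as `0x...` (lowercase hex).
0xbdfc

+0x00: 00 ec ⇒ word 0xec00 (little)
  op=0xec00>>10=0x3b ⇒ jnz (J)
  imm: (w>>0)&0x3ff=0x0 → $0
  target = base 0xbdfa + off 0x00 + 2 + imm 0 = 0xbdfc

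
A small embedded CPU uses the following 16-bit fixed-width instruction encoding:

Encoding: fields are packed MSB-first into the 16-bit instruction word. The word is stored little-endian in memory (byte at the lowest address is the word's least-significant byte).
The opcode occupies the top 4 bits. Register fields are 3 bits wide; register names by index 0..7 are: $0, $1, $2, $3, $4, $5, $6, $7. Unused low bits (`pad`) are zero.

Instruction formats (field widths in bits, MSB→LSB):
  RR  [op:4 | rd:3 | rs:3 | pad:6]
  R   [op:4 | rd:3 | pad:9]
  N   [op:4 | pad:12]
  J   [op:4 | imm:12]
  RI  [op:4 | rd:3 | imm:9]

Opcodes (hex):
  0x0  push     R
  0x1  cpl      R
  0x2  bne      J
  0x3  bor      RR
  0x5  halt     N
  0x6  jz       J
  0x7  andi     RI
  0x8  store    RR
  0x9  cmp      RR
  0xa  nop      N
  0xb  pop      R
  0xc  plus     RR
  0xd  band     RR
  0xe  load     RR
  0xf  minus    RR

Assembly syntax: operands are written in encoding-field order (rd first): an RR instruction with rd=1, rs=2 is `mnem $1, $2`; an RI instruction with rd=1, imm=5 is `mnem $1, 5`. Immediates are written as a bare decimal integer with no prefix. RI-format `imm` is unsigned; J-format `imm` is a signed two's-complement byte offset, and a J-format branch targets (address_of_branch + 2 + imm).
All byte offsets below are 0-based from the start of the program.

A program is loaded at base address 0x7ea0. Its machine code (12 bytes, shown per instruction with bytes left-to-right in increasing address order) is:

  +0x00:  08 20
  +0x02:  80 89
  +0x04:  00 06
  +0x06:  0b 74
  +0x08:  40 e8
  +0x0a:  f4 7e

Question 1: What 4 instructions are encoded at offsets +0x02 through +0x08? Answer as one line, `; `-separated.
store $4, $6; push $3; andi $2, 11; load $4, $1

off 0x02: read 80 89 as little → 0x8980
  op=0x8980>>12=0x8 ⇒ store (RR)
  [11:9] rd=4 = $4
  [8:6] rs=6 = $6
off 0x04: read 00 06 as little → 0x0600
  op=0x0600>>12=0x0 ⇒ push (R)
  [11:9] rd=3 = $3
off 0x06: read 0b 74 as little → 0x740b
  op=0x740b>>12=0x7 ⇒ andi (RI)
  [11:9] rd=2 = $2
  [8:0] imm=11 = 11
off 0x08: read 40 e8 as little → 0xe840
  op=0xe840>>12=0xe ⇒ load (RR)
  [11:9] rd=4 = $4
  [8:6] rs=1 = $1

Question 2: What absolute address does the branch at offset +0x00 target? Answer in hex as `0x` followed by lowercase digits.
0x7eaa

@+00  little-endian(08 20) = 0x2008
  op=0x2008>>12=0x2 ⇒ bne (J)
  [11:0] imm=8 = 8
  target = base 0x7ea0 + off 0x00 + 2 + imm 8 = 0x7eaa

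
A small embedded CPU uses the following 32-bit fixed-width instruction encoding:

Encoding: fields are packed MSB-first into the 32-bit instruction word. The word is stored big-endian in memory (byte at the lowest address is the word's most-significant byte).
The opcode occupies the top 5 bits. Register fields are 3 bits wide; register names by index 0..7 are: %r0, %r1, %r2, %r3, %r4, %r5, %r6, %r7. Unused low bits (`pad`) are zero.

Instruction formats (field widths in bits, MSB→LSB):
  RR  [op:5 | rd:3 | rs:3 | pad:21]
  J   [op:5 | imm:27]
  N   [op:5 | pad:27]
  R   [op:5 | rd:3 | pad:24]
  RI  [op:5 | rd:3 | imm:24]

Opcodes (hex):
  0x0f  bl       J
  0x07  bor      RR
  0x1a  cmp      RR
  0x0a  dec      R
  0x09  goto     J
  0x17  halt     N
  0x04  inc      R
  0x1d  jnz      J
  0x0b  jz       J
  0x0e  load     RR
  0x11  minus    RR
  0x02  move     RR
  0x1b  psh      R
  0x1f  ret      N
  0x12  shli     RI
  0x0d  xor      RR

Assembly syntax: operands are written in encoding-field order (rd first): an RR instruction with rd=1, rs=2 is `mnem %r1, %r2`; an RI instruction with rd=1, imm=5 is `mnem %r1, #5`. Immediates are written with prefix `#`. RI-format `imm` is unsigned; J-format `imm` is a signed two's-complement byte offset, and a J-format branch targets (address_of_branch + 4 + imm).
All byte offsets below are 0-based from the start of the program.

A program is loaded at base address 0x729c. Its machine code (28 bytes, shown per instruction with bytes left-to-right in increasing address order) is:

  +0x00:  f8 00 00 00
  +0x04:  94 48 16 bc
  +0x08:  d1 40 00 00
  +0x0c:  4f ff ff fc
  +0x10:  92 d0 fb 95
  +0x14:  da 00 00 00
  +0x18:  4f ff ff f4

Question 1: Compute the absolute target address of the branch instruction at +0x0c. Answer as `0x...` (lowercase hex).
0x72a8

+0x0c: 4f ff ff fc ⇒ word 0x4ffffffc (big)
  top 5b → 0x9 → goto [J]
  [26:0] imm=134217724 (s27→-4) = #-4
  target = base 0x729c + off 0x0c + 4 + imm -4 = 0x72a8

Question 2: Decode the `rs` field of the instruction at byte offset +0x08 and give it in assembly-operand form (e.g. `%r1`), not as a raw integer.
%r2

+0x08: d1 40 00 00 ⇒ word 0xd1400000 (big)
  op=0xd1400000>>27=0x1a ⇒ cmp (RR)
  [26:24] rd=1 = %r1
  [23:21] rs=2 = %r2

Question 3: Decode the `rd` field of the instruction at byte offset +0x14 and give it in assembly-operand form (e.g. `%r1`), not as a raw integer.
@+14  big-endian(da 00 00 00) = 0xda000000
  opcode bits[31:27]=0x1b: psh/R
  [26:24] rd=2 = %r2

%r2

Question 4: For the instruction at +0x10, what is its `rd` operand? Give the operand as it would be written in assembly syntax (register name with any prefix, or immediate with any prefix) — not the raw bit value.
%r2

[10] 92 d0 fb 95 → 0x92d0fb95
  opcode bits[31:27]=0x12: shli/RI
  rd: (w>>24)&0x7=0x2 → %r2
  imm: (w>>0)&0xffffff=0xd0fb95 → #13695893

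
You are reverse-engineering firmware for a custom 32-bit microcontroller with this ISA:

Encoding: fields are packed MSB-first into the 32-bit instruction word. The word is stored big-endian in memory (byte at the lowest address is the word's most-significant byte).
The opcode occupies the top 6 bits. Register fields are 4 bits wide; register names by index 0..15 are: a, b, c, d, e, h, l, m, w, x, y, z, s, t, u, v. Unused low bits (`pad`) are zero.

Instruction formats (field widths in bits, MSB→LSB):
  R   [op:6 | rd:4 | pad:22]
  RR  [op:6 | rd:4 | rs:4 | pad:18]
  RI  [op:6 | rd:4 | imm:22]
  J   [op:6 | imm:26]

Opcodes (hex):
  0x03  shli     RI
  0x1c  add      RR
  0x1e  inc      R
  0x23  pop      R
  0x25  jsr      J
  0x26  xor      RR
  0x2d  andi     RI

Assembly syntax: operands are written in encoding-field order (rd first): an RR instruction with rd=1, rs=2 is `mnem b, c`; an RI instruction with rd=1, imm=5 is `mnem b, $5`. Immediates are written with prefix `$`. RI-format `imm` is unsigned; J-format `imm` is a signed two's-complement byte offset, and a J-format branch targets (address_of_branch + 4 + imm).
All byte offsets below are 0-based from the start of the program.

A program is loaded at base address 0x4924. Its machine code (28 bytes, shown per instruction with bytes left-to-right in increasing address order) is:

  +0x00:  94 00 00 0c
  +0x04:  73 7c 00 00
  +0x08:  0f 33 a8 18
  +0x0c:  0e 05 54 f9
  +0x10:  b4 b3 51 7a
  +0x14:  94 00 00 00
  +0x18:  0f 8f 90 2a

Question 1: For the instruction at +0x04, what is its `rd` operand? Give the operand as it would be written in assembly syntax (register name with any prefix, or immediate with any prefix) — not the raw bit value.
t

+0x04: 73 7c 00 00 ⇒ word 0x737c0000 (big)
  top 6b → 0x1c → add [RR]
  rd: (w>>22)&0xf=0xd → t
  rs: (w>>18)&0xf=0xf → v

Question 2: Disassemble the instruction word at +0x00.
jsr $12

+0x00: 94 00 00 0c ⇒ word 0x9400000c (big)
  opcode bits[31:26]=0x25: jsr/J
  [25:0] imm=12 = $12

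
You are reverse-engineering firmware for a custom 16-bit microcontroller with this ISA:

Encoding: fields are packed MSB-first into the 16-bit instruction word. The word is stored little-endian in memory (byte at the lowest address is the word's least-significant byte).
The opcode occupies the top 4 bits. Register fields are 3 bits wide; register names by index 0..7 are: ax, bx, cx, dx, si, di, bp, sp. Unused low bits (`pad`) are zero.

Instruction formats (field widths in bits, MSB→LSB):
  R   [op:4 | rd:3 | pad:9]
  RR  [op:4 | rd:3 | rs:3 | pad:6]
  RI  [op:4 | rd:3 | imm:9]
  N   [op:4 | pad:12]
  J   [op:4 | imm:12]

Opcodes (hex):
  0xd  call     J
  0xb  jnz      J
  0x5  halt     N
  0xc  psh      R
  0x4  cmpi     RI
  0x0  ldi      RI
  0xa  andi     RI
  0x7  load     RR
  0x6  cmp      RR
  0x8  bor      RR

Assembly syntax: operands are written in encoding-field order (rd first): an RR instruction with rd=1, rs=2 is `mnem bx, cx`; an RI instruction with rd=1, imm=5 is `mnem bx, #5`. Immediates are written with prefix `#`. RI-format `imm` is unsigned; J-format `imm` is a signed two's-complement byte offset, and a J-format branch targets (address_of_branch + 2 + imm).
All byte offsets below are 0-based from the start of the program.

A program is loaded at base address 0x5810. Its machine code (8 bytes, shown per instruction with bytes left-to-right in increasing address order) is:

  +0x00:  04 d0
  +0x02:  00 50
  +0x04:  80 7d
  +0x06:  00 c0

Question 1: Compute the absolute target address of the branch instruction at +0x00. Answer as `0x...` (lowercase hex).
+0x00: 04 d0 ⇒ word 0xd004 (little)
  opcode bits[15:12]=0xd: call/J
  [11:0] imm=4 = #4
  target = base 0x5810 + off 0x00 + 2 + imm 4 = 0x5816

0x5816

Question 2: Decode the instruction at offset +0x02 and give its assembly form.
off 0x02: read 00 50 as little → 0x5000
  top 4b → 0x5 → halt [N]

halt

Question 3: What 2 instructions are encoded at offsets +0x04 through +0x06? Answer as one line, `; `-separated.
load bp, bp; psh ax

+0x04: 80 7d ⇒ word 0x7d80 (little)
  opcode bits[15:12]=0x7: load/RR
  rd: (w>>9)&0x7=0x6 → bp
  rs: (w>>6)&0x7=0x6 → bp
+0x06: 00 c0 ⇒ word 0xc000 (little)
  opcode bits[15:12]=0xc: psh/R
  rd: (w>>9)&0x7=0x0 → ax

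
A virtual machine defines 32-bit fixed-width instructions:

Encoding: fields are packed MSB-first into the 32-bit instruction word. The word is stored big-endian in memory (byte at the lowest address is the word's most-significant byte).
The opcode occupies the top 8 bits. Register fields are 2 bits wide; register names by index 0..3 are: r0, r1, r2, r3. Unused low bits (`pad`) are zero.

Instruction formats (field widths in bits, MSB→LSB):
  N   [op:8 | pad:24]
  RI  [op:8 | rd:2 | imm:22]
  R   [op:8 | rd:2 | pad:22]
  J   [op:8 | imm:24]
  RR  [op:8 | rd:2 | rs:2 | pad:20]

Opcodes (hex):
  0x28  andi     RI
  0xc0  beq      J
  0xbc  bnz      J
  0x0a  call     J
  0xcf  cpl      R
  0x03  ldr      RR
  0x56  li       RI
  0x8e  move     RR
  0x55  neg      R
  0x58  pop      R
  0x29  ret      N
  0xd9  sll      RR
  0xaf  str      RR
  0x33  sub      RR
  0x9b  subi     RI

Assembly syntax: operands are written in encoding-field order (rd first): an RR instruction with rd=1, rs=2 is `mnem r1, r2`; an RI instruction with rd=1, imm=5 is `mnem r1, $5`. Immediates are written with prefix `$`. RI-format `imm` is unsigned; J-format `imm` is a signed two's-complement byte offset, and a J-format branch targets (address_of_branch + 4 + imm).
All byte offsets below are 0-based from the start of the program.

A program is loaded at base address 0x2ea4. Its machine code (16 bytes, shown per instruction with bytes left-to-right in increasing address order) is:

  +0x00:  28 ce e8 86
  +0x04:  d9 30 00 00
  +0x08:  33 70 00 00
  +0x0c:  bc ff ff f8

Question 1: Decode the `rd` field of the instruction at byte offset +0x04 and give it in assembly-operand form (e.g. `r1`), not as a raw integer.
+0x04: d9 30 00 00 ⇒ word 0xd9300000 (big)
  op=0xd9300000>>24=0xd9 ⇒ sll (RR)
  rd@[23:22]=0x0 ⇒ r0
  rs@[21:20]=0x3 ⇒ r3

r0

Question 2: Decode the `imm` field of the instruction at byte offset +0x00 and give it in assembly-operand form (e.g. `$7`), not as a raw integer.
[00] 28 ce e8 86 → 0x28cee886
  opcode bits[31:24]=0x28: andi/RI
  [23:22] rd=3 = r3
  [21:0] imm=977030 = $977030

$977030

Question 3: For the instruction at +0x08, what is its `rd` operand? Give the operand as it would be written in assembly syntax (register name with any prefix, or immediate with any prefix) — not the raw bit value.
off 0x08: read 33 70 00 00 as big → 0x33700000
  top 8b → 0x33 → sub [RR]
  rd: (w>>22)&0x3=0x1 → r1
  rs: (w>>20)&0x3=0x3 → r3

r1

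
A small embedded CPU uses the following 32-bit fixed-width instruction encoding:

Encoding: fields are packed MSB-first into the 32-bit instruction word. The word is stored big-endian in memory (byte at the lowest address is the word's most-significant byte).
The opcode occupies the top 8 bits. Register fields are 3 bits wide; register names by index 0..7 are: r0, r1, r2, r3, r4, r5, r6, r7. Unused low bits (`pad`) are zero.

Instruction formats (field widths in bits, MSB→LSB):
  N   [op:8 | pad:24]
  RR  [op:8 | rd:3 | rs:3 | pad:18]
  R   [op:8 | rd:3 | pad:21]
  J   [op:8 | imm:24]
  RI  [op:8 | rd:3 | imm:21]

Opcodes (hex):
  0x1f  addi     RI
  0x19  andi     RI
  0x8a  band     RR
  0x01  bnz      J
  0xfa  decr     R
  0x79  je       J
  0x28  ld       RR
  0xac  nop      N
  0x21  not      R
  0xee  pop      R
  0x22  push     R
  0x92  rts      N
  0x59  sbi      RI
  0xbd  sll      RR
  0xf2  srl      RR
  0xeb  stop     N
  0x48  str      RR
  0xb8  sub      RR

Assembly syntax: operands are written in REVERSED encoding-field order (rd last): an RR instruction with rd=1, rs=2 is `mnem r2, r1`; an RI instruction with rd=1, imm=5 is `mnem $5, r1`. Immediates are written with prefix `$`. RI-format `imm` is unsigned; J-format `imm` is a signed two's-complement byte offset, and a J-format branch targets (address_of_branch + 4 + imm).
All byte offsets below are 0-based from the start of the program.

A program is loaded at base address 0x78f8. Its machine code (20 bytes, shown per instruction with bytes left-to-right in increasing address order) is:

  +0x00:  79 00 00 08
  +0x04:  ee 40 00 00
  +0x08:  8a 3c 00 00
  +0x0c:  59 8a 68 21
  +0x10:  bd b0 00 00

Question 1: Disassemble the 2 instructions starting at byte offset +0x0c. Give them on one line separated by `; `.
[0c] 59 8a 68 21 → 0x598a6821
  opcode bits[31:24]=0x59: sbi/RI
  rd: (w>>21)&0x7=0x4 → r4
  imm: (w>>0)&0x1fffff=0xa6821 → $682017
[10] bd b0 00 00 → 0xbdb00000
  opcode bits[31:24]=0xbd: sll/RR
  rd: (w>>21)&0x7=0x5 → r5
  rs: (w>>18)&0x7=0x4 → r4

sbi $682017, r4; sll r4, r5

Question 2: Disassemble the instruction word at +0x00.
[00] 79 00 00 08 → 0x79000008
  top 8b → 0x79 → je [J]
  imm@[23:0]=0x8 ⇒ $8

je $8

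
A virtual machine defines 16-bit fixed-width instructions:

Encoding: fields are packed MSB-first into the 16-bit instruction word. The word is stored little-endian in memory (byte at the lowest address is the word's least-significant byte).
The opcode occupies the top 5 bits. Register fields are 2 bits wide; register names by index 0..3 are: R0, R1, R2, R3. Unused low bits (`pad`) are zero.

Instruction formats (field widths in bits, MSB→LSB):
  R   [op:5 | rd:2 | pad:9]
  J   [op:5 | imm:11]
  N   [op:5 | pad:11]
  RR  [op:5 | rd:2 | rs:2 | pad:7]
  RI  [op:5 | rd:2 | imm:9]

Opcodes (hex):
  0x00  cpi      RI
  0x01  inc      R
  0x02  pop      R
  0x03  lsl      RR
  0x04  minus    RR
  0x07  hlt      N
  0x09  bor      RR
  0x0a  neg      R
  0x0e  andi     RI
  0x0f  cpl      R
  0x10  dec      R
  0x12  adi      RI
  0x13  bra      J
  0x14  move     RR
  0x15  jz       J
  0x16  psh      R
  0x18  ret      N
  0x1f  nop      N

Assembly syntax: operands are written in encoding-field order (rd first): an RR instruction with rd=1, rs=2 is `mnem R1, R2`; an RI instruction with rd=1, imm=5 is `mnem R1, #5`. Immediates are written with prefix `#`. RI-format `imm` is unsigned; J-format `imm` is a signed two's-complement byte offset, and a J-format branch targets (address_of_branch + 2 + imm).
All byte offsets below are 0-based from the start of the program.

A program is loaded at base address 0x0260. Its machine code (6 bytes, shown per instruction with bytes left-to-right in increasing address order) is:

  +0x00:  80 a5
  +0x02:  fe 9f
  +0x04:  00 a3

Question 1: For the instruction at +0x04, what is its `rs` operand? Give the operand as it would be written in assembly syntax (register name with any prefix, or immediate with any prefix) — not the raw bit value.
R2

@+04  little-endian(00 a3) = 0xa300
  opcode bits[15:11]=0x14: move/RR
  rd@[10:9]=0x1 ⇒ R1
  rs@[8:7]=0x2 ⇒ R2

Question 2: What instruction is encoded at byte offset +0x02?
[02] fe 9f → 0x9ffe
  opcode bits[15:11]=0x13: bra/J
  imm: (w>>0)&0x7ff=0x7fe (s11→-2) → #-2

bra #-2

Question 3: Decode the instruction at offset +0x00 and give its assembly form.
move R2, R3

@+00  little-endian(80 a5) = 0xa580
  opcode bits[15:11]=0x14: move/RR
  rd: (w>>9)&0x3=0x2 → R2
  rs: (w>>7)&0x3=0x3 → R3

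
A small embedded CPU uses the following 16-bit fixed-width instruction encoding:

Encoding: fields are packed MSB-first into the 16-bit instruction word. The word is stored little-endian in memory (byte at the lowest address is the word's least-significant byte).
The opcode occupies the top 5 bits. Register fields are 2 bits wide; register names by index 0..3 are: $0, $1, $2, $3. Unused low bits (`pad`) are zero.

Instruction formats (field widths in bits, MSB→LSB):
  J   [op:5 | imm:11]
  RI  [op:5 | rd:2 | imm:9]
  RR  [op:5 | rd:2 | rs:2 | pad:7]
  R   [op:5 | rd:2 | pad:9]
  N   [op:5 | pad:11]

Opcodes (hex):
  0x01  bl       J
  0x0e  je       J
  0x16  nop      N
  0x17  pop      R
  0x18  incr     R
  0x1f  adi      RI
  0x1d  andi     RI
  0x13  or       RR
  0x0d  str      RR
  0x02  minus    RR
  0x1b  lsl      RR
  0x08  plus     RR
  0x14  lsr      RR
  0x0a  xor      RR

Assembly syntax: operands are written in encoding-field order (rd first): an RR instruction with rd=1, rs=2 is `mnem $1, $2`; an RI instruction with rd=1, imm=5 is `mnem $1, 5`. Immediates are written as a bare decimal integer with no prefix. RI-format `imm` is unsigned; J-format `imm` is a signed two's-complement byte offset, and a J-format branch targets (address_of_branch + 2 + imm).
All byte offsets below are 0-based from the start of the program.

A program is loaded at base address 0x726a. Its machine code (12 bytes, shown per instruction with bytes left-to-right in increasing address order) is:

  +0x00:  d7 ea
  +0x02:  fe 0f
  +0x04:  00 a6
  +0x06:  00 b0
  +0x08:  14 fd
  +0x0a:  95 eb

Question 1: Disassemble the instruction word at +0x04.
lsr $3, $0

@+04  little-endian(00 a6) = 0xa600
  opcode bits[15:11]=0x14: lsr/RR
  rd: (w>>9)&0x3=0x3 → $3
  rs: (w>>7)&0x3=0x0 → $0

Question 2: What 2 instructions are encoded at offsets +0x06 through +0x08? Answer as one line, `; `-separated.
nop; adi $2, 276

off 0x06: read 00 b0 as little → 0xb000
  top 5b → 0x16 → nop [N]
off 0x08: read 14 fd as little → 0xfd14
  top 5b → 0x1f → adi [RI]
  rd@[10:9]=0x2 ⇒ $2
  imm@[8:0]=0x114 ⇒ 276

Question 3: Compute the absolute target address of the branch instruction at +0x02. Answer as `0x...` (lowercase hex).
@+02  little-endian(fe 0f) = 0x0ffe
  op=0x0ffe>>11=0x1 ⇒ bl (J)
  imm: (w>>0)&0x7ff=0x7fe (s11→-2) → -2
  target = base 0x726a + off 0x02 + 2 + imm -2 = 0x726c

0x726c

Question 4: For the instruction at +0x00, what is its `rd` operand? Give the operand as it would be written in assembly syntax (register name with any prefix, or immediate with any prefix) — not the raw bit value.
$1

+0x00: d7 ea ⇒ word 0xead7 (little)
  top 5b → 0x1d → andi [RI]
  rd@[10:9]=0x1 ⇒ $1
  imm@[8:0]=0xd7 ⇒ 215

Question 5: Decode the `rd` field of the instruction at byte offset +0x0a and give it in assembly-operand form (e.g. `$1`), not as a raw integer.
@+0a  little-endian(95 eb) = 0xeb95
  opcode bits[15:11]=0x1d: andi/RI
  rd: (w>>9)&0x3=0x1 → $1
  imm: (w>>0)&0x1ff=0x195 → 405

$1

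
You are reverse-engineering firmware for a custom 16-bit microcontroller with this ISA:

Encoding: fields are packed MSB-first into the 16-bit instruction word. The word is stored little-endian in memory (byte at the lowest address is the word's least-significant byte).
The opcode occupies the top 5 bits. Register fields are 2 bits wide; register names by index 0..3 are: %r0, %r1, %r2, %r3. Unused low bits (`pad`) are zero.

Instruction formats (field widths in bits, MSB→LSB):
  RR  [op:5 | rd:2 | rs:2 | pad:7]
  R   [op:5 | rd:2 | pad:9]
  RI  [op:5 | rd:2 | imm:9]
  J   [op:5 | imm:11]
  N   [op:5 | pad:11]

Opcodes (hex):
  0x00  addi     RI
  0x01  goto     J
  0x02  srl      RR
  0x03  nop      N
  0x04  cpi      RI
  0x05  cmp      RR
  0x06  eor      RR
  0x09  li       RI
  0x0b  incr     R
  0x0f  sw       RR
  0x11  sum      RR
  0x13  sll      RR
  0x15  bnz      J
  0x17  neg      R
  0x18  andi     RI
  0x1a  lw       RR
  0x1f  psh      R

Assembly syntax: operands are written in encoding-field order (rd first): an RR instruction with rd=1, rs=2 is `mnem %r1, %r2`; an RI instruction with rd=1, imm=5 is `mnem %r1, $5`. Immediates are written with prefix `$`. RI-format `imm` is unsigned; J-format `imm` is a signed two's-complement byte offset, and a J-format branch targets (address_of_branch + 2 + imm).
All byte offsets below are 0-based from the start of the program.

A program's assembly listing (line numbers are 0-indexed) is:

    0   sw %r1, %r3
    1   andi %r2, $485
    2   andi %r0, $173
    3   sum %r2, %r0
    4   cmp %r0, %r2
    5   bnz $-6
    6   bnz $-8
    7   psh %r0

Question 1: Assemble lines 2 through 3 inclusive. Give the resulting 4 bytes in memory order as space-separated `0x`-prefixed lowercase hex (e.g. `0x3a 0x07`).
0xad 0xc0 0x00 0x8c

line 2 (andi): pack op=0x18:5|rd=0:2|imm=173:9 = 0xc0ad; little→ ad c0
line 3 (sum): pack op=0x11:5|rd=2:2|rs=0:2|pad=0:7 = 0x8c00; little→ 00 8c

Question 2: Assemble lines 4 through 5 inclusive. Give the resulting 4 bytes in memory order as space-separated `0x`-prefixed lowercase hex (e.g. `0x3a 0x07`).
4. cmp fields op=0x5:5|rd=0:2|rs=2:2|pad=0:7 → word 2900h → 00 29
5. bnz fields op=0x15:5|imm=-6:11 → word affah → fa af

0x00 0x29 0xfa 0xaf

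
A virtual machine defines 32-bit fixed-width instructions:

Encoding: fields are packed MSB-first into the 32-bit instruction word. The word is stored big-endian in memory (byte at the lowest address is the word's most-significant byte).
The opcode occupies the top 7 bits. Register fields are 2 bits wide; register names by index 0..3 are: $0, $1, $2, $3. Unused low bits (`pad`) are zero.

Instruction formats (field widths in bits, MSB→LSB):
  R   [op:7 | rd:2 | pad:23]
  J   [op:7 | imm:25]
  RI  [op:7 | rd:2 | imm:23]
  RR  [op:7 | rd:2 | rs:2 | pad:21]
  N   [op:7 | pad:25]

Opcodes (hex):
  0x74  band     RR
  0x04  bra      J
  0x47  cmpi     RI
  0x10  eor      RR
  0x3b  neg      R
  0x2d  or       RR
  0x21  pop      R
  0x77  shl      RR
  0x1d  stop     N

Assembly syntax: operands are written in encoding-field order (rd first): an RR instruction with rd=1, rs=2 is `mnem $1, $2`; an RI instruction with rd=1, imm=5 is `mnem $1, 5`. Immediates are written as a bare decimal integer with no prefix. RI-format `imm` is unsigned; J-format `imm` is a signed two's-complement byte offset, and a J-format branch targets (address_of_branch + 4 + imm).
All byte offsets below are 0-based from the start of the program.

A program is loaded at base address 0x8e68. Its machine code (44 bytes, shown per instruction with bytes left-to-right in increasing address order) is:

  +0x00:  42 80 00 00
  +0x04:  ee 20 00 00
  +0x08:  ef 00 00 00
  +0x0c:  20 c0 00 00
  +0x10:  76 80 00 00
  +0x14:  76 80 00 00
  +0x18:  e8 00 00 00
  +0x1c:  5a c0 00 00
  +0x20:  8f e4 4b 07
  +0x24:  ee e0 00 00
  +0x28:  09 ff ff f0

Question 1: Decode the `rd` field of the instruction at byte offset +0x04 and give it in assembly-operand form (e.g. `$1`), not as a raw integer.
$0

off 0x04: read ee 20 00 00 as big → 0xee200000
  opcode bits[31:25]=0x77: shl/RR
  [24:23] rd=0 = $0
  [22:21] rs=1 = $1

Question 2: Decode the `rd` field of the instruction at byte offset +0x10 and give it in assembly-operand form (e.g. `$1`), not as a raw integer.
@+10  big-endian(76 80 00 00) = 0x76800000
  op=0x76800000>>25=0x3b ⇒ neg (R)
  rd@[24:23]=0x1 ⇒ $1

$1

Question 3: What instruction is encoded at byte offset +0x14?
+0x14: 76 80 00 00 ⇒ word 0x76800000 (big)
  top 7b → 0x3b → neg [R]
  [24:23] rd=1 = $1

neg $1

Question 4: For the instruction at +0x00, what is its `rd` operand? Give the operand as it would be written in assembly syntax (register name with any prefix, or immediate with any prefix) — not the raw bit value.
off 0x00: read 42 80 00 00 as big → 0x42800000
  op=0x42800000>>25=0x21 ⇒ pop (R)
  rd: (w>>23)&0x3=0x1 → $1

$1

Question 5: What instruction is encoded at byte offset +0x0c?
@+0c  big-endian(20 c0 00 00) = 0x20c00000
  opcode bits[31:25]=0x10: eor/RR
  [24:23] rd=1 = $1
  [22:21] rs=2 = $2

eor $1, $2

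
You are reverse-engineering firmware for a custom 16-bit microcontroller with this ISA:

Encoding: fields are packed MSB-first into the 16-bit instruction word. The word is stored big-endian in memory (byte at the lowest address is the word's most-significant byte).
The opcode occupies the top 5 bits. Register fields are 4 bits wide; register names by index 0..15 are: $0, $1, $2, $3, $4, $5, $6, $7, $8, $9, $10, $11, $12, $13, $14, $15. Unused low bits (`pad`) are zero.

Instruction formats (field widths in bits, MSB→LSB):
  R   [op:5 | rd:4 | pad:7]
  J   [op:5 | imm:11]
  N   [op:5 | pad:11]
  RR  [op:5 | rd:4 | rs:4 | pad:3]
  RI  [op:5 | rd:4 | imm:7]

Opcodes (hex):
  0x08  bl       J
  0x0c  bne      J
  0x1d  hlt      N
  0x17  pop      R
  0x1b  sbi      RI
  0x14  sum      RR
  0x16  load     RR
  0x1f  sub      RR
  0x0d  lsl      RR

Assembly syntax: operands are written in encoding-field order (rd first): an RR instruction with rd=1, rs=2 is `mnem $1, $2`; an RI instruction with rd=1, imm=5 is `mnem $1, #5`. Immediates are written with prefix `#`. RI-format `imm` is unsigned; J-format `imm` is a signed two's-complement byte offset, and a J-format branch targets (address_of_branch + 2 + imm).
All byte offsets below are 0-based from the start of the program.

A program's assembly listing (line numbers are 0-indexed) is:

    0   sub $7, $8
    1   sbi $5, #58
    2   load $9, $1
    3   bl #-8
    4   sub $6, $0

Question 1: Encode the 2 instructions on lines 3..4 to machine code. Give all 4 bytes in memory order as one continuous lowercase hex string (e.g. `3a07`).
3. bl fields op=0x8:5|imm=-8:11 → word 47f8h → 47 f8
4. sub fields op=0x1f:5|rd=6:4|rs=0:4|pad=0:3 → word fb00h → fb 00

47f8fb00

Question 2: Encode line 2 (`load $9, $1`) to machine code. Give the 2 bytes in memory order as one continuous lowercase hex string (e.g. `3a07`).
b488

2. load fields op=0x16:5|rd=9:4|rs=1:4|pad=0:3 → word b488h → b4 88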